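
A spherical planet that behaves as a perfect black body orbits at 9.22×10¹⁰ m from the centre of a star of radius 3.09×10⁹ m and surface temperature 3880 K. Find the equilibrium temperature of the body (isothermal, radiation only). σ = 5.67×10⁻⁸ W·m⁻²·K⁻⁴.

The star's surface emits σT_*⁴; at distance d the flux is S = σT_*⁴(R_*/d)².
S = 5.67×10⁻⁸·(3880)⁴·(3.09×10⁹/9.22×10¹⁰)² = 14430 W/m².
For an isothermal sphere T⁴ = (1−a)S/(4σ) = 6.364×10¹⁰ K⁴.

T ≈ 502 K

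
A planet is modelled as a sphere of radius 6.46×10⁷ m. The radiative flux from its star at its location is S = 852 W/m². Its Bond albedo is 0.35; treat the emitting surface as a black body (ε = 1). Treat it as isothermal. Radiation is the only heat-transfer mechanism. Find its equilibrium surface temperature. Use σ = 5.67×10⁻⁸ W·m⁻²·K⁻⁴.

T ≈ 222 K

At equilibrium, absorbed power = emitted power.
Absorbing cross-section = πr² = 1.311×10¹⁶ m²; emitting surface = 4πr² = 5.244×10¹⁶ m² (ratio 4).
(1−a)S·A_cross = εσ·A_surf·T⁴  ⇒  T⁴ = (1−a)S/(4σ).
T⁴ = 0.650·852/(4·5.67×10⁻⁸) = 2.442×10⁹ K⁴.
T = (2.442×10⁹)^(1/4).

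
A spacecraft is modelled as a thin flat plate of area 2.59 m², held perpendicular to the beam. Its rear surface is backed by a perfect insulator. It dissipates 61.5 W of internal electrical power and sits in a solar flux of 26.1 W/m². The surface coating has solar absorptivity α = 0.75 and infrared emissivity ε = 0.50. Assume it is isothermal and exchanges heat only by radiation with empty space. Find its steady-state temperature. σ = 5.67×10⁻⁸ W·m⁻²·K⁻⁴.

T ≈ 198 K

At steady state, absorbed solar power + internal power = radiated power.
Absorbed: α·S·A_cross = 0.75·26.1·2.590 = 50.70 W (cross-section A).
Total input = 50.70 + 61.5 = 112.2 W.
Radiated: εσ·A_surf·T⁴ with A_surf = A = 2.590 m².
T⁴ = 112.2/(0.50·5.67×10⁻⁸·2.590) = 1.528×10⁹ K⁴.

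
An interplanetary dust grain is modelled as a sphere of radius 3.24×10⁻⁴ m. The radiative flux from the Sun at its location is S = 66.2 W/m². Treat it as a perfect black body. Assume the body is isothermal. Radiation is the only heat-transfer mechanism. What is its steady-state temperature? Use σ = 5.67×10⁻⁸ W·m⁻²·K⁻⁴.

T ≈ 131 K

At equilibrium, absorbed power = emitted power.
Absorbing cross-section = πr² = 3.298×10⁻⁷ m²; emitting surface = 4πr² = 1.319×10⁻⁶ m² (ratio 4).
S·A_cross = εσ·A_surf·T⁴  ⇒  T⁴ = S/(4σ).
T⁴ = 1.00·66.2/(4·5.67×10⁻⁸) = 2.919×10⁸ K⁴.
T = (2.919×10⁸)^(1/4).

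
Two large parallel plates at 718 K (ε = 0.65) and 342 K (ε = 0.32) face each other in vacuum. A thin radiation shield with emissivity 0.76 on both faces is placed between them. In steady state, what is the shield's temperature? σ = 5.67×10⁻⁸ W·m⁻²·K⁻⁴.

In steady state the net flux on the hot side equals that on the cold side.
σ(T₁⁴−T_s⁴)/D₁ = σ(T_s⁴−T₂⁴)/D₂, with D₁ = 1/ε₁+1/ε_s−1 = 1.854, D₂ = 1/ε_s+1/ε₂−1 = 3.441.
Solve for T_s⁴: T_s⁴ = (D₂·T₁⁴ + D₁·T₂⁴)/(D₁+D₂) = 1.775×10¹¹ K⁴.

T_s ≈ 649 K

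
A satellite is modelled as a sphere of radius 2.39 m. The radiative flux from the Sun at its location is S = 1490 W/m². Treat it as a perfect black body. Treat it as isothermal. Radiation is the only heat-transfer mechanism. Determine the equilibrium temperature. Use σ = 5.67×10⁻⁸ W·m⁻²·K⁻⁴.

T ≈ 285 K

At equilibrium, absorbed power = emitted power.
Absorbing cross-section = πr² = 17.95 m²; emitting surface = 4πr² = 71.78 m² (ratio 4).
S·A_cross = εσ·A_surf·T⁴  ⇒  T⁴ = S/(4σ).
T⁴ = 1.00·1490/(4·5.67×10⁻⁸) = 6.570×10⁹ K⁴.
T = (6.570×10⁹)^(1/4).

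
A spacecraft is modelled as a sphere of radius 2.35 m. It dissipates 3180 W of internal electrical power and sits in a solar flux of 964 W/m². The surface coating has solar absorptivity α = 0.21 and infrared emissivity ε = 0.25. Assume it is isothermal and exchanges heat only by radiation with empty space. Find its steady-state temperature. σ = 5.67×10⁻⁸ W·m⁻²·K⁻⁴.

T ≈ 287 K

At steady state, absorbed solar power + internal power = radiated power.
Absorbed: α·S·A_cross = 0.21·964·17.35 = 3512 W (cross-section πr²).
Total input = 3512 + 3180 = 6692 W.
Radiated: εσ·A_surf·T⁴ with A_surf = 4πr² = 69.40 m².
T⁴ = 6692/(0.25·5.67×10⁻⁸·69.40) = 6.803×10⁹ K⁴.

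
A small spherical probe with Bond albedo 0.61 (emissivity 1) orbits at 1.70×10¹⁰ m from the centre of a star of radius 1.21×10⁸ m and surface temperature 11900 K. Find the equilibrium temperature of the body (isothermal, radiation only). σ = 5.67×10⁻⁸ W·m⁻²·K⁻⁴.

T ≈ 561 K

The star's surface emits σT_*⁴; at distance d the flux is S = σT_*⁴(R_*/d)².
S = 5.67×10⁻⁸·(11900)⁴·(1.21×10⁸/1.70×10¹⁰)² = 57600 W/m².
For an isothermal sphere T⁴ = (1−a)S/(4σ) = 9.905×10¹⁰ K⁴.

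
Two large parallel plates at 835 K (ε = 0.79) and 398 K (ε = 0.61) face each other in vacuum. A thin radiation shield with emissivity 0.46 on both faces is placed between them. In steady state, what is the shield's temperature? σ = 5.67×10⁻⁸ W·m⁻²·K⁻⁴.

In steady state the net flux on the hot side equals that on the cold side.
σ(T₁⁴−T_s⁴)/D₁ = σ(T_s⁴−T₂⁴)/D₂, with D₁ = 1/ε₁+1/ε_s−1 = 2.440, D₂ = 1/ε_s+1/ε₂−1 = 2.813.
Solve for T_s⁴: T_s⁴ = (D₂·T₁⁴ + D₁·T₂⁴)/(D₁+D₂) = 2.720×10¹¹ K⁴.

T_s ≈ 722 K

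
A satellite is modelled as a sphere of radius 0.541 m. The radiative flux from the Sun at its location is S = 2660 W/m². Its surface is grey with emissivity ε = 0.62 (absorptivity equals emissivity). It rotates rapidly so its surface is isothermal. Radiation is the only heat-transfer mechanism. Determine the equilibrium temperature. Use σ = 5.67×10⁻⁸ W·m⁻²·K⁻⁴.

T ≈ 329 K

At equilibrium, absorbed power = emitted power.
Absorbing cross-section = πr² = 0.9195 m²; emitting surface = 4πr² = 3.678 m² (ratio 4).
εS·A_cross = εσ·A_surf·T⁴  ⇒  T⁴ = S/(4σ)   (ε cancels).
T⁴ = 2660/(4·5.67×10⁻⁸) = 1.173×10¹⁰ K⁴.
T = (1.173×10¹⁰)^(1/4).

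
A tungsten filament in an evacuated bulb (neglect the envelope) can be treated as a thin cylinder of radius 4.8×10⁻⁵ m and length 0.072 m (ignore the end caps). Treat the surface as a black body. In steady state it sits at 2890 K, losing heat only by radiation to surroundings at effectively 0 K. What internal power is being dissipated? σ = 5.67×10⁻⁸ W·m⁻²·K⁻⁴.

Steady state: P = εσA T⁴.
A = 2πrL = 2.171×10⁻⁵ m²; T⁴ = (2890)⁴ = 6.976×10¹³ K⁴.
P = 1.0 × 5.67×10⁻⁸ × 2.171×10⁻⁵ × 6.976×10¹³.

P ≈ 85.9 W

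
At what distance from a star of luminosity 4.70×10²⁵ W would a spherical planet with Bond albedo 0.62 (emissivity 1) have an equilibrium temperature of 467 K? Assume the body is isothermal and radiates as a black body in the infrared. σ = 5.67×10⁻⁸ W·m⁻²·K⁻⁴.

d ≈ 1.15×10¹⁰ m

For an isothermal black-emitting sphere, (1−a)S·πr² = σ·4πr²·T⁴ ⇒ S = 4σT⁴/(1−a).
S = 4·5.67×10⁻⁸·(467)⁴/0.380 = 28390 W/m².
Flux falls as S = L/(4πd²), so d = √(L/(4πS)) = √(4.70×10²⁵/(4π·28390)).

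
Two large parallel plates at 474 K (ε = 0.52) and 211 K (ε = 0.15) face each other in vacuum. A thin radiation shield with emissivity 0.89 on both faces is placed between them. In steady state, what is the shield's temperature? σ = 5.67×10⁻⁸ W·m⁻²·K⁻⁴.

T_s ≈ 445 K

In steady state the net flux on the hot side equals that on the cold side.
σ(T₁⁴−T_s⁴)/D₁ = σ(T_s⁴−T₂⁴)/D₂, with D₁ = 1/ε₁+1/ε_s−1 = 2.047, D₂ = 1/ε_s+1/ε₂−1 = 6.790.
Solve for T_s⁴: T_s⁴ = (D₂·T₁⁴ + D₁·T₂⁴)/(D₁+D₂) = 3.925×10¹⁰ K⁴.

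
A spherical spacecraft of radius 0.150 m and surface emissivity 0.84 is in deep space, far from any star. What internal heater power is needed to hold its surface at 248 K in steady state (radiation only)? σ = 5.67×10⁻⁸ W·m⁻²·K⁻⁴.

P ≈ 50.9 W

P = εσ·4πr²·T⁴.
4πr² = 0.2827 m²; T⁴ = 3.783×10⁹ K⁴.
P = 0.84·5.67×10⁻⁸·0.2827·3.783×10⁹.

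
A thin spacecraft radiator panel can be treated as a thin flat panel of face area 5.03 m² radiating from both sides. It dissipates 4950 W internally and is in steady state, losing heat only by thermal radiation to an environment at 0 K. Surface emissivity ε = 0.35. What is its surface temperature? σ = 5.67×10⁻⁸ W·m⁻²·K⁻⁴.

T ≈ 397 K

Steady state: internal power = radiated power, P = εσA T⁴.
Radiating area A = 2·5.03 = 10.06 m².
T⁴ = P/(εσA) = 4950/(0.35·5.67×10⁻⁸·10.06) = 2.479×10¹⁰ K⁴.
T = (2.479×10¹⁰)^(1/4).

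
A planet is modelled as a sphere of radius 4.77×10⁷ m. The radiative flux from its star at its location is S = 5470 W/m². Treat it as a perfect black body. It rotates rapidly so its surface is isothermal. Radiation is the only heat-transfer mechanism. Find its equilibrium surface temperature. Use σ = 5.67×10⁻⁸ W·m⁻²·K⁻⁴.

At equilibrium, absorbed power = emitted power.
Absorbing cross-section = πr² = 7.148×10¹⁵ m²; emitting surface = 4πr² = 2.859×10¹⁶ m² (ratio 4).
S·A_cross = εσ·A_surf·T⁴  ⇒  T⁴ = S/(4σ).
T⁴ = 1.00·5470/(4·5.67×10⁻⁸) = 2.412×10¹⁰ K⁴.
T = (2.412×10¹⁰)^(1/4).

T ≈ 394 K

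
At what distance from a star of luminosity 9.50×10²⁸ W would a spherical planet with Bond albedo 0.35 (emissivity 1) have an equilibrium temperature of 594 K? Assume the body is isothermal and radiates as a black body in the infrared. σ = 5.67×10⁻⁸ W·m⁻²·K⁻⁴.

For an isothermal black-emitting sphere, (1−a)S·πr² = σ·4πr²·T⁴ ⇒ S = 4σT⁴/(1−a).
S = 4·5.67×10⁻⁸·(594)⁴/0.650 = 43440 W/m².
Flux falls as S = L/(4πd²), so d = √(L/(4πS)) = √(9.50×10²⁸/(4π·43440)).

d ≈ 4.17×10¹¹ m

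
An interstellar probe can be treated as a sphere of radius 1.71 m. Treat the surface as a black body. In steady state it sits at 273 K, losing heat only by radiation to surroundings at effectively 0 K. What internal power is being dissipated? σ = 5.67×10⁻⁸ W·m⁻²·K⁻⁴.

Steady state: P = εσA T⁴.
A = 4πr² = 36.75 m²; T⁴ = (273)⁴ = 5.555×10⁹ K⁴.
P = 1.0 × 5.67×10⁻⁸ × 36.75 × 5.555×10⁹.

P ≈ 11600 W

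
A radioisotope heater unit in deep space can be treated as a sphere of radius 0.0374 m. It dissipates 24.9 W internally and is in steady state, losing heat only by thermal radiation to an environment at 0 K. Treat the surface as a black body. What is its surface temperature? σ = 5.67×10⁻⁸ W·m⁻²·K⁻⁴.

T ≈ 398 K

Steady state: internal power = radiated power, P = εσA T⁴.
Radiating area A = 4πr² = 0.01758 m².
T⁴ = P/(εσA) = 24.9/(1.0·5.67×10⁻⁸·0.01758) = 2.498×10¹⁰ K⁴.
T = (2.498×10¹⁰)^(1/4).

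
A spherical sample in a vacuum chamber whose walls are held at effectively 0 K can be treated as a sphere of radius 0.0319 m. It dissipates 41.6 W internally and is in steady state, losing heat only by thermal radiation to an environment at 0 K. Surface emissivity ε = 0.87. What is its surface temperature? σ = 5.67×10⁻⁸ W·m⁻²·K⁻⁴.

Steady state: internal power = radiated power, P = εσA T⁴.
Radiating area A = 4πr² = 0.01279 m².
T⁴ = P/(εσA) = 41.6/(0.87·5.67×10⁻⁸·0.01279) = 6.595×10¹⁰ K⁴.
T = (6.595×10¹⁰)^(1/4).

T ≈ 507 K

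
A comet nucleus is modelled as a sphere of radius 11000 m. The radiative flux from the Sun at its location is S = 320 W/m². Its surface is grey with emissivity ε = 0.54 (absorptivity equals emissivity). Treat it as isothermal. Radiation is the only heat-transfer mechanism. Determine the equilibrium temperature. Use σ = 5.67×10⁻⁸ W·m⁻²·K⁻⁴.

At equilibrium, absorbed power = emitted power.
Absorbing cross-section = πr² = 3.801×10⁸ m²; emitting surface = 4πr² = 1.521×10⁹ m² (ratio 4).
εS·A_cross = εσ·A_surf·T⁴  ⇒  T⁴ = S/(4σ)   (ε cancels).
T⁴ = 320/(4·5.67×10⁻⁸) = 1.411×10⁹ K⁴.
T = (1.411×10⁹)^(1/4).

T ≈ 194 K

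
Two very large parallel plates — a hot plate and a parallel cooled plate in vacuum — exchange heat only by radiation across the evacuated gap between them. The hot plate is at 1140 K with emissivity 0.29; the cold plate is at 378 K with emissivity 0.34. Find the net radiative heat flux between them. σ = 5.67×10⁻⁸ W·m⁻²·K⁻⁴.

For two infinite grey parallel plates, q = σ(T₁⁴ − T₂⁴)/(1/ε₁ + 1/ε₂ − 1).
T₁⁴ − T₂⁴ = 1.689×10¹² − 2.042×10¹⁰ = 1.669×10¹² K⁴.
1/ε₁ + 1/ε₂ − 1 = 3.448 + 2.941 − 1 = 5.389.
q = 5.67×10⁻⁸ × 1.669×10¹² / 5.389.

q ≈ 17600 W/m²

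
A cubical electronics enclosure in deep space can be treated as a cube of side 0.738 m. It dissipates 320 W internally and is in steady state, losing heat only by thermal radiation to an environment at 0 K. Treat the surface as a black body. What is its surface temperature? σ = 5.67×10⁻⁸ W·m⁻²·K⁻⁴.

T ≈ 204 K

Steady state: internal power = radiated power, P = εσA T⁴.
Radiating area A = 6L² = 3.268 m².
T⁴ = P/(εσA) = 320/(1.0·5.67×10⁻⁸·3.268) = 1.727×10⁹ K⁴.
T = (1.727×10⁹)^(1/4).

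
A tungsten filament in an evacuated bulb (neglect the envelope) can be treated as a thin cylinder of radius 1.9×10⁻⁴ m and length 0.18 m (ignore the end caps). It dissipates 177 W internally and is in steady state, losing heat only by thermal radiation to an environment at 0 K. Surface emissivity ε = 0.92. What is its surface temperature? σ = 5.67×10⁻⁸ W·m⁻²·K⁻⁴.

Steady state: internal power = radiated power, P = εσA T⁴.
Radiating area A = 2πrL = 2.149×10⁻⁴ m².
T⁴ = P/(εσA) = 177/(0.92·5.67×10⁻⁸·2.149×10⁻⁴) = 1.579×10¹³ K⁴.
T = (1.579×10¹³)^(1/4).

T ≈ 1990 K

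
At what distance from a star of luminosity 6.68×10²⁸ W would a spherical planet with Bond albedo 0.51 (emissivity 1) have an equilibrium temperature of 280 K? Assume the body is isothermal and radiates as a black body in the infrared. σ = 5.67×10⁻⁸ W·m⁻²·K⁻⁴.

d ≈ 1.37×10¹² m

For an isothermal black-emitting sphere, (1−a)S·πr² = σ·4πr²·T⁴ ⇒ S = 4σT⁴/(1−a).
S = 4·5.67×10⁻⁸·(280)⁴/0.490 = 2845 W/m².
Flux falls as S = L/(4πd²), so d = √(L/(4πS)) = √(6.68×10²⁸/(4π·2845)).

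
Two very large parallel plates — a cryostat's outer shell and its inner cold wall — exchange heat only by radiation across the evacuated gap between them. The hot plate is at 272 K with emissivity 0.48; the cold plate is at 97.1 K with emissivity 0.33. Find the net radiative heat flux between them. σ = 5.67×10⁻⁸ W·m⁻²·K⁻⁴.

q ≈ 74.2 W/m²

For two infinite grey parallel plates, q = σ(T₁⁴ − T₂⁴)/(1/ε₁ + 1/ε₂ − 1).
T₁⁴ − T₂⁴ = 5.474×10⁹ − 8.889×10⁷ = 5.385×10⁹ K⁴.
1/ε₁ + 1/ε₂ − 1 = 2.083 + 3.030 − 1 = 4.114.
q = 5.67×10⁻⁸ × 5.385×10⁹ / 4.114.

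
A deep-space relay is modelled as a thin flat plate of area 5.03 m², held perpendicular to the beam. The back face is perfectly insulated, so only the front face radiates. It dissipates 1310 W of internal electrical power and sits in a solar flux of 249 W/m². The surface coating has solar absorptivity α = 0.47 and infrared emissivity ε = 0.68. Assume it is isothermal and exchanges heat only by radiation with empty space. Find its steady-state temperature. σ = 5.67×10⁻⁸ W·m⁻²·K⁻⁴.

T ≈ 315 K

At steady state, absorbed solar power + internal power = radiated power.
Absorbed: α·S·A_cross = 0.47·249·5.030 = 588.7 W (cross-section A).
Total input = 588.7 + 1310 = 1899 W.
Radiated: εσ·A_surf·T⁴ with A_surf = A = 5.030 m².
T⁴ = 1899/(0.68·5.67×10⁻⁸·5.030) = 9.790×10⁹ K⁴.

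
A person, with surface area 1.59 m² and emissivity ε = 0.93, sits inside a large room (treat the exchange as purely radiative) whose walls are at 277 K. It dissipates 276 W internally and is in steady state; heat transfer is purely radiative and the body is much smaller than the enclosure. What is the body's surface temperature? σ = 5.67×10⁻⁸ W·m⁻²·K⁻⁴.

T ≈ 310 K

For a small grey body in a large enclosure, net radiated power = εσA(T⁴ − T_w⁴).
Steady state: P = εσA(T⁴ − T_w⁴) with A = 1.59 m².
T⁴ = P/(εσA) + T_w⁴ = 276/(0.93·5.67×10⁻⁸·1.590) + (277)⁴
    = 3.292×10⁹ + 5.887×10⁹ = 9.179×10⁹ K⁴.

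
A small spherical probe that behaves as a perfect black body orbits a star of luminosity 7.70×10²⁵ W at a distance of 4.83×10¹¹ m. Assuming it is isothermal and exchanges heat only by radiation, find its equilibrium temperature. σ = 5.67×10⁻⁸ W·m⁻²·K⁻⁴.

First find the stellar flux at distance d: S = L/(4πd²) = 7.70×10²⁵/(4π·(4.83×10¹¹)²) = 26.27 W/m².
For an isothermal sphere, absorbed (1−a)S·πr² = emitted σ·4πr²·T⁴, so T⁴ = (1−a)S/(4σ).
T⁴ = 1.00·26.27/(4·5.67×10⁻⁸) = 1.158×10⁸ K⁴.

T ≈ 104 K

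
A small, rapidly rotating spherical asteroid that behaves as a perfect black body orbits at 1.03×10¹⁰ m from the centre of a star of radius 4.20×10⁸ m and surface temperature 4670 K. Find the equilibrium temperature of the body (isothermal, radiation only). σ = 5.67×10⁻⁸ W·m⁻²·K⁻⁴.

The star's surface emits σT_*⁴; at distance d the flux is S = σT_*⁴(R_*/d)².
S = 5.67×10⁻⁸·(4670)⁴·(4.20×10⁸/1.03×10¹⁰)² = 44840 W/m².
For an isothermal sphere T⁴ = (1−a)S/(4σ) = 1.977×10¹¹ K⁴.

T ≈ 667 K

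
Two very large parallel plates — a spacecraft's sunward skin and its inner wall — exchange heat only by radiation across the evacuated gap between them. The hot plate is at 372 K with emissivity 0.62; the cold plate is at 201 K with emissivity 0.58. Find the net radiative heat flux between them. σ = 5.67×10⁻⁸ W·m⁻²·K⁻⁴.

q ≈ 425 W/m²

For two infinite grey parallel plates, q = σ(T₁⁴ − T₂⁴)/(1/ε₁ + 1/ε₂ − 1).
T₁⁴ − T₂⁴ = 1.915×10¹⁰ − 1.632×10⁹ = 1.752×10¹⁰ K⁴.
1/ε₁ + 1/ε₂ − 1 = 1.613 + 1.724 − 1 = 2.337.
q = 5.67×10⁻⁸ × 1.752×10¹⁰ / 2.337.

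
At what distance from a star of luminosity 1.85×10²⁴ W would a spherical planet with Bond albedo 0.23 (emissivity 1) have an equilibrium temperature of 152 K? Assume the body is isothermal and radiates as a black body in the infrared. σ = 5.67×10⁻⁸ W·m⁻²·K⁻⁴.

d ≈ 3.06×10¹⁰ m

For an isothermal black-emitting sphere, (1−a)S·πr² = σ·4πr²·T⁴ ⇒ S = 4σT⁴/(1−a).
S = 4·5.67×10⁻⁸·(152)⁴/0.770 = 157.2 W/m².
Flux falls as S = L/(4πd²), so d = √(L/(4πS)) = √(1.85×10²⁴/(4π·157.2)).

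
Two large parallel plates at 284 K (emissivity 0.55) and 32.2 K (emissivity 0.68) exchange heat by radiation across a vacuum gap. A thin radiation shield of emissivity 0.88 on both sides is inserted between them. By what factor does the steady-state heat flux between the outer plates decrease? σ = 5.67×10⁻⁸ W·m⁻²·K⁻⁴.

Without shield: q₀ = σΔ(T⁴)/(1/ε₁+1/ε₂−1) with denominator 2.289.
With shield the two gaps are in series; the resistances add: (1/ε₁+1/ε_s−1)+(1/ε_s+1/ε₂−1) = 1.955+1.607 = 3.561.
Heat-flux ratio q₀/q = 3.561/2.289.

factor ≈ 1.56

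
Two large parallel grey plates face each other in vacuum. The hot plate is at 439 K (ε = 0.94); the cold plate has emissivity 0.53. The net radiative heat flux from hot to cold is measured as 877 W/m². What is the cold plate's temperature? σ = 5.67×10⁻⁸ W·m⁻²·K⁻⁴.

T₂ ≈ 289 K

q = σ(T₁⁴ − T₂⁴)/(1/ε₁ + 1/ε₂ − 1); denominator = 1.951.
T₂⁴ = T₁⁴ − q·(1/ε₁+1/ε₂−1)/σ = 3.714×10¹⁰ − 877·1.951/5.67×10⁻⁸
    = 6.970×10⁹ K⁴.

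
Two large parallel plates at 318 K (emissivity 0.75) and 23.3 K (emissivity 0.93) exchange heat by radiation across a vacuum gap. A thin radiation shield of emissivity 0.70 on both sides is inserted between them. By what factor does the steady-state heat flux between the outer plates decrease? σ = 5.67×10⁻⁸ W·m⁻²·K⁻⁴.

Without shield: q₀ = σΔ(T⁴)/(1/ε₁+1/ε₂−1) with denominator 1.409.
With shield the two gaps are in series; the resistances add: (1/ε₁+1/ε_s−1)+(1/ε_s+1/ε₂−1) = 1.762+1.504 = 3.266.
Heat-flux ratio q₀/q = 3.266/1.409.

factor ≈ 2.32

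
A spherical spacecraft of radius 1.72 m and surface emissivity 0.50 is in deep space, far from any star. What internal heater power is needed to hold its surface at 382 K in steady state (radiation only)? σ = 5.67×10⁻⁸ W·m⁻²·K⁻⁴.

P = εσ·4πr²·T⁴.
4πr² = 37.18 m²; T⁴ = 2.129×10¹⁰ K⁴.
P = 0.50·5.67×10⁻⁸·37.18·2.129×10¹⁰.

P ≈ 22400 W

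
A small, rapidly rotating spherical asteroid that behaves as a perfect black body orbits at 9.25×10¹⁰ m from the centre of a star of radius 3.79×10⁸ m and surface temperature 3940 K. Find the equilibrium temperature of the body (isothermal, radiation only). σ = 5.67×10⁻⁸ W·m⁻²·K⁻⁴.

T ≈ 178 K

The star's surface emits σT_*⁴; at distance d the flux is S = σT_*⁴(R_*/d)².
S = 5.67×10⁻⁸·(3940)⁴·(3.79×10⁸/9.25×10¹⁰)² = 229.4 W/m².
For an isothermal sphere T⁴ = (1−a)S/(4σ) = 1.011×10⁹ K⁴.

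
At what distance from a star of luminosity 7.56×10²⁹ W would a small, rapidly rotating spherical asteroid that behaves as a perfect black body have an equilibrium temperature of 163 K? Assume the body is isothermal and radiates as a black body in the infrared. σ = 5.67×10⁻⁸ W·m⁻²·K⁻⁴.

For an isothermal black-emitting sphere, (1−a)S·πr² = σ·4πr²·T⁴ ⇒ S = 4σT⁴/(1−a).
S = 4·5.67×10⁻⁸·(163)⁴/1.00 = 160.1 W/m².
Flux falls as S = L/(4πd²), so d = √(L/(4πS)) = √(7.56×10²⁹/(4π·160.1)).

d ≈ 1.94×10¹³ m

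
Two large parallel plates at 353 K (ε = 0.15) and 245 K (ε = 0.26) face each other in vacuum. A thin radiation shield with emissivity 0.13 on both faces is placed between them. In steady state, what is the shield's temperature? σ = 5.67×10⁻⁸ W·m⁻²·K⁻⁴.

In steady state the net flux on the hot side equals that on the cold side.
σ(T₁⁴−T_s⁴)/D₁ = σ(T_s⁴−T₂⁴)/D₂, with D₁ = 1/ε₁+1/ε_s−1 = 13.36, D₂ = 1/ε_s+1/ε₂−1 = 10.54.
Solve for T_s⁴: T_s⁴ = (D₂·T₁⁴ + D₁·T₂⁴)/(D₁+D₂) = 8.862×10⁹ K⁴.

T_s ≈ 307 K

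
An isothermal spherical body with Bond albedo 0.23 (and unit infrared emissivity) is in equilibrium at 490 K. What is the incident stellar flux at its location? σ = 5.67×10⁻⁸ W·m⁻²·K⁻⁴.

(1−a)S·πr² = σ·4πr²·T⁴ ⇒ S = 4σT⁴/(1−a).
S = 4·5.67×10⁻⁸·5.765×10¹⁰/0.770.

S ≈ 17000 W/m²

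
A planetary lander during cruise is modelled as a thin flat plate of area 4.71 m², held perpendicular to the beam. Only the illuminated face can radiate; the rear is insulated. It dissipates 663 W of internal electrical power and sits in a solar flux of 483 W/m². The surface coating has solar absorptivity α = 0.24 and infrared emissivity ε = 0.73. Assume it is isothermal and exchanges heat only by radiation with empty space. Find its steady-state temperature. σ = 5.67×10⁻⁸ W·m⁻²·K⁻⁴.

T ≈ 281 K

At steady state, absorbed solar power + internal power = radiated power.
Absorbed: α·S·A_cross = 0.24·483·4.710 = 546.0 W (cross-section A).
Total input = 546.0 + 663 = 1209 W.
Radiated: εσ·A_surf·T⁴ with A_surf = A = 4.710 m².
T⁴ = 1209/(0.73·5.67×10⁻⁸·4.710) = 6.201×10⁹ K⁴.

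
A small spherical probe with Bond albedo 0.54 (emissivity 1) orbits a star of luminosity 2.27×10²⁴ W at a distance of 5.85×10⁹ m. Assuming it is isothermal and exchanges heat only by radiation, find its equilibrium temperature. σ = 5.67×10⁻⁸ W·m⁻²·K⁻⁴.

T ≈ 322 K

First find the stellar flux at distance d: S = L/(4πd²) = 2.27×10²⁴/(4π·(5.85×10⁹)²) = 5278 W/m².
For an isothermal sphere, absorbed (1−a)S·πr² = emitted σ·4πr²·T⁴, so T⁴ = (1−a)S/(4σ).
T⁴ = 0.460·5278/(4·5.67×10⁻⁸) = 1.071×10¹⁰ K⁴.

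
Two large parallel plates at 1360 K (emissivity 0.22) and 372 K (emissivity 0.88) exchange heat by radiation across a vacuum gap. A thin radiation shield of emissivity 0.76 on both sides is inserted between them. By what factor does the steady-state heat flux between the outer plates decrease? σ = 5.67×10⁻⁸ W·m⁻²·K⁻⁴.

Without shield: q₀ = σΔ(T⁴)/(1/ε₁+1/ε₂−1) with denominator 4.682.
With shield the two gaps are in series; the resistances add: (1/ε₁+1/ε_s−1)+(1/ε_s+1/ε₂−1) = 4.861+1.452 = 6.313.
Heat-flux ratio q₀/q = 6.313/4.682.

factor ≈ 1.35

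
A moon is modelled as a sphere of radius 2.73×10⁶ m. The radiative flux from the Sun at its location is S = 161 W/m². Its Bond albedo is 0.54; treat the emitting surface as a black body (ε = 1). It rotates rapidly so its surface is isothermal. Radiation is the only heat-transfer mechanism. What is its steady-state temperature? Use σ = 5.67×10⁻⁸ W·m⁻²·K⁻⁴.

T ≈ 134 K

At equilibrium, absorbed power = emitted power.
Absorbing cross-section = πr² = 2.341×10¹³ m²; emitting surface = 4πr² = 9.366×10¹³ m² (ratio 4).
(1−a)S·A_cross = εσ·A_surf·T⁴  ⇒  T⁴ = (1−a)S/(4σ).
T⁴ = 0.460·161/(4·5.67×10⁻⁸) = 3.265×10⁸ K⁴.
T = (3.265×10⁸)^(1/4).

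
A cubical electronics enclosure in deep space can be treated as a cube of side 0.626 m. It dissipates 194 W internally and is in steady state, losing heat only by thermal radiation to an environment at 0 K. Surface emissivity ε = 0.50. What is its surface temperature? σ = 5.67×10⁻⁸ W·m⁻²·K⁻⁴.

Steady state: internal power = radiated power, P = εσA T⁴.
Radiating area A = 6L² = 2.351 m².
T⁴ = P/(εσA) = 194/(0.50·5.67×10⁻⁸·2.351) = 2.910×10⁹ K⁴.
T = (2.910×10⁹)^(1/4).

T ≈ 232 K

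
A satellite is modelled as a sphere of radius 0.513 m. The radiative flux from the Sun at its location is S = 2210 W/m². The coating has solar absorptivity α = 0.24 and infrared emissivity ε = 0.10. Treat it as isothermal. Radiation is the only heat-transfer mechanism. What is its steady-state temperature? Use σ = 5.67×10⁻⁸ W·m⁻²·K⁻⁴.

T ≈ 391 K

At equilibrium, absorbed power = emitted power.
Absorbing cross-section = πr² = 0.8268 m²; emitting surface = 4πr² = 3.307 m² (ratio 4).
αS·A_cross = εσ·A_surf·T⁴  ⇒  T⁴ = αS/(ε·4σ).
T⁴ = 0.240·2210/(0.10·4·5.67×10⁻⁸) = 2.339×10¹⁰ K⁴.
T = (2.339×10¹⁰)^(1/4).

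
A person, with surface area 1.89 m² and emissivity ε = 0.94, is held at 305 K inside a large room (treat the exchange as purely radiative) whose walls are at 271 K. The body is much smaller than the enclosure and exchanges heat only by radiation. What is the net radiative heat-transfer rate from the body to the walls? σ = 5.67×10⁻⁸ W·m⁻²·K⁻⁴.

For a small grey body in a large enclosure: P_net = εσA(T_body⁴ − T_wall⁴).
A = 1.89 m²; T_body⁴ − T_wall⁴ = 8.654×10⁹ − 5.394×10⁹ = 3.260×10⁹ K⁴.
|P_net| = 0.94·5.67×10⁻⁸·1.890·3.260×10⁹.

P_net ≈ 328 W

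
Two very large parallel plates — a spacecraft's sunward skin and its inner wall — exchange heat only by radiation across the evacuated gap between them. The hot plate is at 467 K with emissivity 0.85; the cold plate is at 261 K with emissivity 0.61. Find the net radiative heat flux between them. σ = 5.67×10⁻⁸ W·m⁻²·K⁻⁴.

For two infinite grey parallel plates, q = σ(T₁⁴ − T₂⁴)/(1/ε₁ + 1/ε₂ − 1).
T₁⁴ − T₂⁴ = 4.756×10¹⁰ − 4.640×10⁹ = 4.292×10¹⁰ K⁴.
1/ε₁ + 1/ε₂ − 1 = 1.176 + 1.639 − 1 = 1.816.
q = 5.67×10⁻⁸ × 4.292×10¹⁰ / 1.816.

q ≈ 1340 W/m²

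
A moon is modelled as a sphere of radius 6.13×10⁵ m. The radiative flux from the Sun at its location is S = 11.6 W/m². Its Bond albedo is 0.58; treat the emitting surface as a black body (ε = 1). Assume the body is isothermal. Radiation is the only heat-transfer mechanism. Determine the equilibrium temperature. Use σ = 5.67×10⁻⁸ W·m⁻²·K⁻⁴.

T ≈ 68.1 K

At equilibrium, absorbed power = emitted power.
Absorbing cross-section = πr² = 1.181×10¹² m²; emitting surface = 4πr² = 4.722×10¹² m² (ratio 4).
(1−a)S·A_cross = εσ·A_surf·T⁴  ⇒  T⁴ = (1−a)S/(4σ).
T⁴ = 0.420·11.6/(4·5.67×10⁻⁸) = 2.148×10⁷ K⁴.
T = (2.148×10⁷)^(1/4).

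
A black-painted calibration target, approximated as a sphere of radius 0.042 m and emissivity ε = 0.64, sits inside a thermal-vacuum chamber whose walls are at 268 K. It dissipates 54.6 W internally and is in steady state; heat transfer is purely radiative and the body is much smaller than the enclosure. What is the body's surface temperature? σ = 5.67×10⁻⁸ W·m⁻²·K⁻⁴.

For a small grey body in a large enclosure, net radiated power = εσA(T⁴ − T_w⁴).
Steady state: P = εσA(T⁴ − T_w⁴) with A = 4πr² = 0.02217 m².
T⁴ = P/(εσA) + T_w⁴ = 54.6/(0.64·5.67×10⁻⁸·0.02217) + (268)⁴
    = 6.788×10¹⁰ + 5.159×10⁹ = 7.304×10¹⁰ K⁴.

T ≈ 520 K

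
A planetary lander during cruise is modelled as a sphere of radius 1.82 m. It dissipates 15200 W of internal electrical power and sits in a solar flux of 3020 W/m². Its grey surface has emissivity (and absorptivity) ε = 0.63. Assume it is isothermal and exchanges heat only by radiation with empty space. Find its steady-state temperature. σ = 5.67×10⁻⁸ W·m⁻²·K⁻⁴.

At steady state, absorbed solar power + internal power = radiated power.
Absorbed: α·S·A_cross = 0.63·3020·10.41 = 19800 W (cross-section πr²).
Total input = 19800 + 15200 = 35000 W.
Radiated: εσ·A_surf·T⁴ with A_surf = 4πr² = 41.62 m².
T⁴ = 35000/(0.63·5.67×10⁻⁸·41.62) = 2.354×10¹⁰ K⁴.

T ≈ 392 K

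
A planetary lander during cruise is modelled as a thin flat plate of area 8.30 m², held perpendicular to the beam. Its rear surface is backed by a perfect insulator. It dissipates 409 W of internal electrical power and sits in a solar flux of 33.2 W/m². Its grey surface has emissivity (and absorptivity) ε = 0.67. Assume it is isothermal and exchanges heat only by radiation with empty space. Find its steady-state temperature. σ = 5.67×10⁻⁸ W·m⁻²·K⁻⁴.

At steady state, absorbed solar power + internal power = radiated power.
Absorbed: α·S·A_cross = 0.67·33.2·8.300 = 184.6 W (cross-section A).
Total input = 184.6 + 409 = 593.6 W.
Radiated: εσ·A_surf·T⁴ with A_surf = A = 8.300 m².
T⁴ = 593.6/(0.67·5.67×10⁻⁸·8.300) = 1.883×10⁹ K⁴.

T ≈ 208 K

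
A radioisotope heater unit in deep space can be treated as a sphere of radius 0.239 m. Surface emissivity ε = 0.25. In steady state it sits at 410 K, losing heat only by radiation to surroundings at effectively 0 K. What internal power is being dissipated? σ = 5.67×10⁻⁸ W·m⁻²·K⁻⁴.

P ≈ 288 W

Steady state: P = εσA T⁴.
A = 4πr² = 0.7178 m²; T⁴ = (410)⁴ = 2.826×10¹⁰ K⁴.
P = 0.25 × 5.67×10⁻⁸ × 0.7178 × 2.826×10¹⁰.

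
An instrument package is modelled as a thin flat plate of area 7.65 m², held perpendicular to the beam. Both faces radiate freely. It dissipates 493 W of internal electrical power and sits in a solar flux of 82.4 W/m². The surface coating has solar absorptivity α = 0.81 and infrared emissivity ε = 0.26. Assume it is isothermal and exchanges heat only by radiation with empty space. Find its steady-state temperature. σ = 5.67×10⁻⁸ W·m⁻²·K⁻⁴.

At steady state, absorbed solar power + internal power = radiated power.
Absorbed: α·S·A_cross = 0.81·82.4·7.650 = 510.6 W (cross-section A).
Total input = 510.6 + 493 = 1004 W.
Radiated: εσ·A_surf·T⁴ with A_surf = 2A = 15.30 m².
T⁴ = 1004/(0.26·5.67×10⁻⁸·15.30) = 4.449×10⁹ K⁴.

T ≈ 258 K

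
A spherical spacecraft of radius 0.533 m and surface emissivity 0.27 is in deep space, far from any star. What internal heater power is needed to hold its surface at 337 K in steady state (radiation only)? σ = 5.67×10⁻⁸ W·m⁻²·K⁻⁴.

P = εσ·4πr²·T⁴.
4πr² = 3.570 m²; T⁴ = 1.290×10¹⁰ K⁴.
P = 0.27·5.67×10⁻⁸·3.570·1.290×10¹⁰.

P ≈ 705 W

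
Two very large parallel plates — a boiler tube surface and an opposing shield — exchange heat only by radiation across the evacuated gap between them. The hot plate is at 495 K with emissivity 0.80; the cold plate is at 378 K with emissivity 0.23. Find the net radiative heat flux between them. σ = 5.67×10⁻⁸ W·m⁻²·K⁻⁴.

q ≈ 489 W/m²

For two infinite grey parallel plates, q = σ(T₁⁴ − T₂⁴)/(1/ε₁ + 1/ε₂ − 1).
T₁⁴ − T₂⁴ = 6.004×10¹⁰ − 2.042×10¹⁰ = 3.962×10¹⁰ K⁴.
1/ε₁ + 1/ε₂ − 1 = 1.250 + 4.348 − 1 = 4.598.
q = 5.67×10⁻⁸ × 3.962×10¹⁰ / 4.598.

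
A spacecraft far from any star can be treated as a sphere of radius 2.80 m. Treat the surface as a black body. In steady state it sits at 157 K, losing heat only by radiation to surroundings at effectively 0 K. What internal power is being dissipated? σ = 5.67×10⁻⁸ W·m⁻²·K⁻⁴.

Steady state: P = εσA T⁴.
A = 4πr² = 98.52 m²; T⁴ = (157)⁴ = 6.076×10⁸ K⁴.
P = 1.0 × 5.67×10⁻⁸ × 98.52 × 6.076×10⁸.

P ≈ 3390 W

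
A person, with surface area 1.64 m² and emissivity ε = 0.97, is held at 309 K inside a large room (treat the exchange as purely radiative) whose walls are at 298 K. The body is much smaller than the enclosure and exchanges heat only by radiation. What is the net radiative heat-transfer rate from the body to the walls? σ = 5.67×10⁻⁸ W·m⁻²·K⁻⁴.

For a small grey body in a large enclosure: P_net = εσA(T_body⁴ − T_wall⁴).
A = 1.64 m²; T_body⁴ − T_wall⁴ = 9.117×10⁹ − 7.886×10⁹ = 1.230×10⁹ K⁴.
|P_net| = 0.97·5.67×10⁻⁸·1.640·1.230×10⁹.

P_net ≈ 111 W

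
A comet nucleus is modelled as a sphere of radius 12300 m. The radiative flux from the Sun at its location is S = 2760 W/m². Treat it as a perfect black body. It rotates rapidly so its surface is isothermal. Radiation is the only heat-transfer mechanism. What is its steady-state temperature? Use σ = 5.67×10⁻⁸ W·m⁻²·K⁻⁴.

T ≈ 332 K

At equilibrium, absorbed power = emitted power.
Absorbing cross-section = πr² = 4.753×10⁸ m²; emitting surface = 4πr² = 1.901×10⁹ m² (ratio 4).
S·A_cross = εσ·A_surf·T⁴  ⇒  T⁴ = S/(4σ).
T⁴ = 1.00·2760/(4·5.67×10⁻⁸) = 1.217×10¹⁰ K⁴.
T = (1.217×10¹⁰)^(1/4).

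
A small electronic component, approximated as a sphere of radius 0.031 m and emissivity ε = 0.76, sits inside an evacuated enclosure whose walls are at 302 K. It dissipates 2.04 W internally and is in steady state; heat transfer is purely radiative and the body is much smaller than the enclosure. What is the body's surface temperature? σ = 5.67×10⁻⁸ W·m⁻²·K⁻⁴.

T ≈ 333 K

For a small grey body in a large enclosure, net radiated power = εσA(T⁴ − T_w⁴).
Steady state: P = εσA(T⁴ − T_w⁴) with A = 4πr² = 0.01208 m².
T⁴ = P/(εσA) + T_w⁴ = 2.04/(0.76·5.67×10⁻⁸·0.01208) + (302)⁴
    = 3.920×10⁹ + 8.318×10⁹ = 1.224×10¹⁰ K⁴.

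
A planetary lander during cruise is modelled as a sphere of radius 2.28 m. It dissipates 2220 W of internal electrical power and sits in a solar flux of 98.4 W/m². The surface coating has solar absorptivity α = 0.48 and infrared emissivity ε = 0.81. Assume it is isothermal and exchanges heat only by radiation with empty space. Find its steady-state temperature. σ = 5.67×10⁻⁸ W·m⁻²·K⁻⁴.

T ≈ 178 K

At steady state, absorbed solar power + internal power = radiated power.
Absorbed: α·S·A_cross = 0.48·98.4·16.33 = 771.4 W (cross-section πr²).
Total input = 771.4 + 2220 = 2991 W.
Radiated: εσ·A_surf·T⁴ with A_surf = 4πr² = 65.33 m².
T⁴ = 2991/(0.81·5.67×10⁻⁸·65.33) = 9.971×10⁸ K⁴.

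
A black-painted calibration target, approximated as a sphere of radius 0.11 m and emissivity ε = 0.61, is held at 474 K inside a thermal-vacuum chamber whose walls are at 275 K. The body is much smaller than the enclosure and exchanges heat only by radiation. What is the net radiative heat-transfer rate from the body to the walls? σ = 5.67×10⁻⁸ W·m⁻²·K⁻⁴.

For a small grey body in a large enclosure: P_net = εσA(T_body⁴ − T_wall⁴).
A = 4πr² = 0.1521 m²; T_body⁴ − T_wall⁴ = 5.048×10¹⁰ − 5.719×10⁹ = 4.476×10¹⁰ K⁴.
|P_net| = 0.61·5.67×10⁻⁸·0.1521·4.476×10¹⁰.

P_net ≈ 235 W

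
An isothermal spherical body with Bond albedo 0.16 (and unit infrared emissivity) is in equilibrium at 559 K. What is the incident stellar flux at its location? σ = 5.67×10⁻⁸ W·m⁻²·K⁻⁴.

(1−a)S·πr² = σ·4πr²·T⁴ ⇒ S = 4σT⁴/(1−a).
S = 4·5.67×10⁻⁸·9.764×10¹⁰/0.840.

S ≈ 26400 W/m²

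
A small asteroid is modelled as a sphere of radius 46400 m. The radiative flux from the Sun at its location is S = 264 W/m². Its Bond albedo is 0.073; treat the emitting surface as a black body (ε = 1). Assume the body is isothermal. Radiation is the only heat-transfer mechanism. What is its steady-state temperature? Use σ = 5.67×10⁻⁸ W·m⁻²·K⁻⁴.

At equilibrium, absorbed power = emitted power.
Absorbing cross-section = πr² = 6.764×10⁹ m²; emitting surface = 4πr² = 2.705×10¹⁰ m² (ratio 4).
(1−a)S·A_cross = εσ·A_surf·T⁴  ⇒  T⁴ = (1−a)S/(4σ).
T⁴ = 0.927·264/(4·5.67×10⁻⁸) = 1.079×10⁹ K⁴.
T = (1.079×10⁹)^(1/4).

T ≈ 181 K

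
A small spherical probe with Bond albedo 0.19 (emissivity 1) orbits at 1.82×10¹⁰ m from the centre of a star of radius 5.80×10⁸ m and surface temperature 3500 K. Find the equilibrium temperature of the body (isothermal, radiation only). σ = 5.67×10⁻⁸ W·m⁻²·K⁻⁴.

T ≈ 419 K

The star's surface emits σT_*⁴; at distance d the flux is S = σT_*⁴(R_*/d)².
S = 5.67×10⁻⁸·(3500)⁴·(5.80×10⁸/1.82×10¹⁰)² = 8641 W/m².
For an isothermal sphere T⁴ = (1−a)S/(4σ) = 3.086×10¹⁰ K⁴.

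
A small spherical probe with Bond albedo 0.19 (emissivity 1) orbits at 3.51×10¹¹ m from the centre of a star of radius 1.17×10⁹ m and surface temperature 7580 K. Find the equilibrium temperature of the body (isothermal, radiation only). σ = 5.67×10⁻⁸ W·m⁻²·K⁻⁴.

The star's surface emits σT_*⁴; at distance d the flux is S = σT_*⁴(R_*/d)².
S = 5.67×10⁻⁸·(7580)⁴·(1.17×10⁹/3.51×10¹¹)² = 2080 W/m².
For an isothermal sphere T⁴ = (1−a)S/(4σ) = 7.428×10⁹ K⁴.

T ≈ 294 K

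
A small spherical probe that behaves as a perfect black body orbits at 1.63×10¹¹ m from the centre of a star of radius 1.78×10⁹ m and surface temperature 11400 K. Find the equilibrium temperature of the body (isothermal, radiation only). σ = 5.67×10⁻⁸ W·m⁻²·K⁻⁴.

T ≈ 842 K

The star's surface emits σT_*⁴; at distance d the flux is S = σT_*⁴(R_*/d)².
S = 5.67×10⁻⁸·(11400)⁴·(1.78×10⁹/1.63×10¹¹)² = 1.142×10⁵ W/m².
For an isothermal sphere T⁴ = (1−a)S/(4σ) = 5.035×10¹¹ K⁴.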